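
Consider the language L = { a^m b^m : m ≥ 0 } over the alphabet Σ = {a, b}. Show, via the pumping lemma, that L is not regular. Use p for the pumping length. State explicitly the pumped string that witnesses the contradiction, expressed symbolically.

Toward a contradiction, assume L is regular with pumping length p.
Choose w = a^p b^p, which is in L with |w| = 2p ≥ p.
The pumping lemma gives a decomposition w = xyz where |xy| ≤ p and |y| > 0.
Since the first p symbols of w are all a's and |xy| ≤ p, y lies entirely in the leading a-block: y = a^k for some k with 1 ≤ k ≤ p.
Pump with i = 2: xy^2z = a^{p+k} b^p. For this to lie in L we would need p = p+k, which forces k = 0. But k ≥ 1, so xy^2z ∉ L.
This is a contradiction; hence L is not regular.

a^{p+k} b^p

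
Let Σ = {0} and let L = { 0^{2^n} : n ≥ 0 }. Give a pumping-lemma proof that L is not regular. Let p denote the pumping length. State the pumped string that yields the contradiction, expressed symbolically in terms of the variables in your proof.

0^{2^p+k}

Suppose for contradiction that L is regular, and let p be the pumping length.
Take w = 0^{2^p} ∈ L with |w| = 2^p ≥ p.
Write w = xyz as guaranteed by the lemma, with |xy| ≤ p and |y| ≥ 1.
Then y = 0^k for some k with 1 ≤ k ≤ p.
Pump with i = 2: xy^2z = 0^{2^p+k}. Since 1 ≤ k ≤ p < 2^p, we have 2^p < 2^p+k < 2^{p+1}, so 2^p+k is not a power of 2. So xy^2z ∉ L.
This contradicts the pumping lemma, so L is not regular.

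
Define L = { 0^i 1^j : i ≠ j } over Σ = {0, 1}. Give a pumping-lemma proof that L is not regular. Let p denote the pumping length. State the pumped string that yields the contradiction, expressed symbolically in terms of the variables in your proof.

0^{p+p!} 1^{p+p!}

Assume L is regular; let p be its pumping constant.
Choose w = 0^p 1^{p+p!}. Since p ≠ p+p!, w ∈ L; and |w| ≥ p.
Write w = xyz as guaranteed by the lemma, with |xy| ≤ p and |y| ≥ 1.
Because |xy| ≤ p and w begins with p copies of 0, we have y = 0^k with 1 ≤ k ≤ p.
Since 1 ≤ k ≤ p, k divides p!; set t = 1 + p!/k. Then xy^t z has p + (p!/k)·k = p + p! copies of 0. Now the 0-count equals the 1-count, so i ≠ j fails. So xy^t z = 0^{p+p!} 1^{p+p!} ∉ L.
This contradicts the pumping lemma, so L is not regular.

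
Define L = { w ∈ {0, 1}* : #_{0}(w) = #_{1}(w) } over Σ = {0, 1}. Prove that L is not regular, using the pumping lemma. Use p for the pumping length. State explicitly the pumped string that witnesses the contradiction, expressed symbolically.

Suppose for contradiction that L is regular, and let p be the pumping length.
Choose w = 0^p 1^p ∈ L with |w| = 2p ≥ p.
Write w = xyz as guaranteed by the lemma, with |xy| ≤ p and y is nonempty.
The first p characters of w are 0's, so xy (and hence y) consists only of 0's. Write y = 0^k, 1 ≤ k ≤ p.
Pump with i = 2: xy^2z = 0^{p+k} 1^p has p+k occurrences of 0 but only p of 1. Since k ≥ 1 the counts differ, so xy^2z ∉ L.
This contradicts the pumping lemma, so L is not regular.

0^{p+k} 1^p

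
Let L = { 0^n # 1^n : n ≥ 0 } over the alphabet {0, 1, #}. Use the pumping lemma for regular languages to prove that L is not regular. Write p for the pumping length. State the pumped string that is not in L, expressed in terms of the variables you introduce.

0^{p+k} # 1^p

Toward a contradiction, assume L is regular with pumping length p.
Take w = 0^p # 1^p ∈ L with |w| = 2p+1 ≥ p.
By the pumping lemma, w = xyz with |xy| ≤ p and |y| ≥ 1.
Since the first p symbols of w are all 0's and |xy| ≤ p, y lies entirely in the leading 0-block: y = 0^k for some k with 1 ≤ k ≤ p.
Pump with i = 2: xy^2z = 0^{p+k} # 1^p, which would require p+k = p. But k ≥ 1, so xy^2z ∉ L.
This contradicts the pumping lemma, so L is not regular.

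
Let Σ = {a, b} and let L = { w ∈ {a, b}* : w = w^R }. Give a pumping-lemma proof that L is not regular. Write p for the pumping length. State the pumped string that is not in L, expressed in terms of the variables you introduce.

a^{p+k} b a^p

Toward a contradiction, assume L is regular with pumping length p.
Take w = a^p b a^p, a palindrome of length 2p+1 ≥ p.
By the pumping lemma, w = xyz with |xy| ≤ p and |y| > 0.
Since the first p symbols of w are all a's and |xy| ≤ p, y lies entirely in the leading a-block: y = a^k for some k with 1 ≤ k ≤ p.
Pump with i = 2: xy^2z = a^{p+k} b a^p. Its reverse is a^p b a^{p+k}, which differs from xy^2z since k ≥ 1. So xy^2z is not a palindrome and xy^2z ∉ L.
Contradiction. Therefore L is not regular.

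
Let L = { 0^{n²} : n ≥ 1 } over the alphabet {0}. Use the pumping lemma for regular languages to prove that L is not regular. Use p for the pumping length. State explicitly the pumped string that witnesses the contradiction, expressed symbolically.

0^{p²+k}

Assume L is regular. Let p be the pumping length given by the pumping lemma.
Take w = 0^{p²} ∈ L with |w| = p² ≥ p.
The pumping lemma gives a decomposition w = xyz where |xy| ≤ p and |y| ≥ 1.
Then y = 0^k for some k with 1 ≤ k ≤ p.
Pump with i = 2: xy^2z = 0^{p²+k}. Since 1 ≤ k ≤ p, p² < p²+k ≤ p²+p < (p+1)², so p²+k lies strictly between consecutive squares and is not a perfect square. So xy^2z ∉ L.
This is a contradiction; hence L is not regular.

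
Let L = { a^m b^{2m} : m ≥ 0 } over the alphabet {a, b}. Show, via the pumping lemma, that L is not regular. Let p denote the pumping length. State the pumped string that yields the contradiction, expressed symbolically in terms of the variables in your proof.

a^{p+k} b^{2p}

Suppose for contradiction that L is regular, and let p be the pumping length.
Choose w = a^p b^{2p}, which is in L with |w| = 3p ≥ p.
By the pumping lemma, w = xyz with |xy| ≤ p and |y| ≥ 1.
Because |xy| ≤ p and w begins with p copies of a, we have y = a^k with 1 ≤ k ≤ p.
Pump with i = 2: xy^2z = a^{p+k} b^{2p}. For this to lie in L we would need 2p = 2(p+k), which forces k = 0. But k ≥ 1, so xy^2z ∉ L.
Contradiction. Therefore L is not regular.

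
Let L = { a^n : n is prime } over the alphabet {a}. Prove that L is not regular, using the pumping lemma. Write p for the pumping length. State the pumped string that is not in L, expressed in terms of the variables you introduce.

a^{q(1+k)}

Suppose for contradiction that L is regular, and let p be the pumping length.
Let q be a prime with q ≥ p+2 (infinitely many primes exist), and take w = a^q ∈ L with |w| = q ≥ p.
The pumping lemma gives a decomposition w = xyz where |xy| ≤ p and y is nonempty.
Then y = a^k for some k with 1 ≤ k ≤ p.
Since 1 ≤ k ≤ p, |xz| = q-k. Pump with i = q+1: |xy^{q+1}z| = (q-k)+(q+1)k = q+qk = q(1+k), which is composite (both factors ≥ 2). So xy^{q+1}z = a^{q(1+k)} ∉ L.
Contradiction. Therefore L is not regular.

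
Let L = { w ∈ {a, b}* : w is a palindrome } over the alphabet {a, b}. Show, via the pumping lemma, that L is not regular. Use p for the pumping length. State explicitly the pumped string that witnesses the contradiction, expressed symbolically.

Assume L is regular. Let p be the pumping length given by the pumping lemma.
Take w = a^p b a^p, a palindrome of length 2p+1 ≥ p.
The pumping lemma gives a decomposition w = xyz where |xy| ≤ p and |y| ≥ 1.
The first p characters of w are a's, so xy (and hence y) consists only of a's. Write y = a^k, 1 ≤ k ≤ p.
Pump with i = 2: xy^2z = a^{p+k} b a^p. Its reverse is a^p b a^{p+k}, which differs from xy^2z since k ≥ 1. So xy^2z is not a palindrome and xy^2z ∉ L.
Contradiction. Therefore L is not regular.

a^{p+k} b a^p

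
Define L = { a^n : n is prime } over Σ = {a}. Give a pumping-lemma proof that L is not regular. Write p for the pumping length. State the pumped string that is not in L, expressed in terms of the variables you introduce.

Toward a contradiction, assume L is regular with pumping length p.
Let q be a prime with q ≥ p+2 (infinitely many primes exist), and take w = a^q ∈ L with |w| = q ≥ p.
By the pumping lemma, w = xyz with |xy| ≤ p and |y| ≥ 1.
Then y = a^k for some k with 1 ≤ k ≤ p.
Since 1 ≤ k ≤ p, |xz| = q-k. Pump with i = q+1: |xy^{q+1}z| = (q-k)+(q+1)k = q+qk = q(1+k), which is composite (both factors ≥ 2). So xy^{q+1}z = a^{q(1+k)} ∉ L.
This contradicts the pumping lemma, so L is not regular.

a^{q(1+k)}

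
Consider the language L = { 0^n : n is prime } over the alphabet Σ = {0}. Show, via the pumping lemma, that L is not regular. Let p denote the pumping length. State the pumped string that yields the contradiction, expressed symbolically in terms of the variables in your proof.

0^{q(1+k)}

Suppose for contradiction that L is regular, and let p be the pumping length.
Let q be a prime with q ≥ p+2 (infinitely many primes exist), and take w = 0^q ∈ L with |w| = q ≥ p.
The pumping lemma gives a decomposition w = xyz where |xy| ≤ p and |y| ≥ 1.
Then y = 0^k for some k with 1 ≤ k ≤ p.
Since 1 ≤ k ≤ p, |xz| = q-k. Pump with i = q+1: |xy^{q+1}z| = (q-k)+(q+1)k = q+qk = q(1+k), which is composite (both factors ≥ 2). So xy^{q+1}z = 0^{q(1+k)} ∉ L.
This is a contradiction; hence L is not regular.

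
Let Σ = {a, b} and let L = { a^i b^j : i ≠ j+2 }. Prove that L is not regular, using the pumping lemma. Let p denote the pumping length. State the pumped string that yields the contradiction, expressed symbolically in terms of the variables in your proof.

a^{p+p!} b^{p+p!-2}

Assume L is regular. Let p be the pumping length given by the pumping lemma.
Choose w = a^p b^{p+p!-2}. Since p ≠ (p+p!-2)+2 = p+p!, w ∈ L; and |w| ≥ p.
By the pumping lemma, w = xyz with |xy| ≤ p and y is nonempty.
Because |xy| ≤ p and w begins with p copies of a, we have y = a^k with 1 ≤ k ≤ p.
Since 1 ≤ k ≤ p, k divides p!; set t = 1 + p!/k. Then xy^t z has p + (p!/k)·k = p + p! copies of a. Now the a-count is p+p! and (b-count)+2 = (p+p!-2)+2 = p+p!, so i ≠ j+2 fails. So xy^t z = a^{p+p!} b^{p+p!-2} ∉ L.
This is a contradiction; hence L is not regular.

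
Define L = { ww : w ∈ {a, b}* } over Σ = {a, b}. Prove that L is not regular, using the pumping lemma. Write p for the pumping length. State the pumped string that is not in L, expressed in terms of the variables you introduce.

a^{p+k} b^p a^p b^p

Assume L is regular. Let p be the pumping length given by the pumping lemma.
Take w = a^p b^p a^p b^p = uu where u = a^pb^p; then w ∈ L and |w| = 4p ≥ p.
Write w = xyz as guaranteed by the lemma, with |xy| ≤ p and |y| ≥ 1.
Because |xy| ≤ p and w begins with p copies of a, we have y = a^k with 1 ≤ k ≤ p.
Pump with i = 2: xy^2z = a^{p+k} b^p a^p b^p, of length 4p+k. Suppose this equals vv. The string starts with a and ends with b, so v does too; thus the boundary between the two copies of v is a b→a transition. There is exactly one such transition, at position 2p+k, so |v| = 2p+k and |vv| = 4p+2k ≠ 4p+k since k ≥ 1. So xy^2z ∉ L.
This contradicts the pumping lemma, so L is not regular.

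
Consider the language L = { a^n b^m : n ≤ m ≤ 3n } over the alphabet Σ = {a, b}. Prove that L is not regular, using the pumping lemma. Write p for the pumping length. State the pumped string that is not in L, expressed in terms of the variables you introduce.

Toward a contradiction, assume L is regular with pumping length p.
Take w = a^p b^p ∈ L (since p ≤ p ≤ 3p), with |w| = 2p ≥ p.
By the pumping lemma, w = xyz with |xy| ≤ p and |y| > 0.
Since the first p symbols of w are all a's and |xy| ≤ p, y lies entirely in the leading a-block: y = a^k for some k with 1 ≤ k ≤ p.
Pump with i = 2: xy^2z = a^{p+k} b^p. Now n = p+k > p = m, so the condition n ≤ m fails. Thus xy^2z ∉ L.
This is a contradiction; hence L is not regular.

a^{p+k} b^p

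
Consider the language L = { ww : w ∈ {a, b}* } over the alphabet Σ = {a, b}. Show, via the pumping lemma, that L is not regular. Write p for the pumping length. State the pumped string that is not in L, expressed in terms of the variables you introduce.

a^{p+k} b^p a^p b^p

Suppose for contradiction that L is regular, and let p be the pumping length.
Take w = a^p b^p a^p b^p = uu where u = a^pb^p; then w ∈ L and |w| = 4p ≥ p.
The pumping lemma gives a decomposition w = xyz where |xy| ≤ p and |y| > 0.
Because |xy| ≤ p and w begins with p copies of a, we have y = a^k with 1 ≤ k ≤ p.
Pump with i = 2: xy^2z = a^{p+k} b^p a^p b^p, of length 4p+k. Suppose this equals vv. The string starts with a and ends with b, so v does too; thus the boundary between the two copies of v is a b→a transition. There is exactly one such transition, at position 2p+k, so |v| = 2p+k and |vv| = 4p+2k ≠ 4p+k since k ≥ 1. So xy^2z ∉ L.
This contradicts the pumping lemma, so L is not regular.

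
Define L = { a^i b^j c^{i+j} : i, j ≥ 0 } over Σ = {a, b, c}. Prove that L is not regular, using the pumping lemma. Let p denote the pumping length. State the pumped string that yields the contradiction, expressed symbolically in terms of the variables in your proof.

Assume L is regular. Let p be the pumping length given by the pumping lemma.
Take w = a^p b^p c^{2p} ∈ L (with i=j=p, i+j=2p), |w| = 4p ≥ p.
Write w = xyz as guaranteed by the lemma, with |xy| ≤ p and |y| ≥ 1.
Since the first p symbols of w are all a's and |xy| ≤ p, y lies entirely in the leading a-block: y = a^k for some k with 1 ≤ k ≤ p.
Consider xy^2z = a^{p+k} b^p c^{2p}. Now the a- and b-counts sum to 2p+k, but the c-count is 2p ≠ 2p+k. So xy^2z ∉ L.
Contradiction. Therefore L is not regular.

a^{p+k} b^p c^{2p}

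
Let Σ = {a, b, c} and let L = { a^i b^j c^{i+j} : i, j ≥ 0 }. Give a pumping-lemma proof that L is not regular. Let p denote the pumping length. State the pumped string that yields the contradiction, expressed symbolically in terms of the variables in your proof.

a^{p+k} b^p c^{2p}

Suppose for contradiction that L is regular, and let p be the pumping length.
Take w = a^p b^p c^{2p} ∈ L (with i=j=p, i+j=2p), |w| = 4p ≥ p.
The pumping lemma gives a decomposition w = xyz where |xy| ≤ p and y is nonempty.
Because |xy| ≤ p and w begins with p copies of a, we have y = a^k with 1 ≤ k ≤ p.
Consider xy^2z = a^{p+k} b^p c^{2p}. Now the a- and b-counts sum to 2p+k, but the c-count is 2p ≠ 2p+k. So xy^2z ∉ L.
Contradiction. Therefore L is not regular.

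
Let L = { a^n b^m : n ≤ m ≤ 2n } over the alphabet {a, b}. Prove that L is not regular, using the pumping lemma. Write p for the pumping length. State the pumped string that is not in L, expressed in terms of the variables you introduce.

a^{p+k} b^p

Suppose for contradiction that L is regular, and let p be the pumping length.
Take w = a^p b^p ∈ L (since p ≤ p ≤ 2p), with |w| = 2p ≥ p.
The pumping lemma gives a decomposition w = xyz where |xy| ≤ p and y is nonempty.
Because |xy| ≤ p and w begins with p copies of a, we have y = a^k with 1 ≤ k ≤ p.
Pump with i = 2: xy^2z = a^{p+k} b^p. Now n = p+k > p = m, so the condition n ≤ m fails. Thus xy^2z ∉ L.
This contradicts the pumping lemma, so L is not regular.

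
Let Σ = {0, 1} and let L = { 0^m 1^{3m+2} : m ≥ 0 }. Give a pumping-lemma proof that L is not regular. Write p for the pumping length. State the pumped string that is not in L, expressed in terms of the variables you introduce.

0^{p+k} 1^{3p+2}

Assume L is regular. Let p be the pumping length given by the pumping lemma.
Choose w = 0^p 1^{3p+2}, which is in L with |w| = 4p+2 ≥ p.
Write w = xyz as guaranteed by the lemma, with |xy| ≤ p and y is nonempty.
Because |xy| ≤ p and w begins with p copies of 0, we have y = 0^k with 1 ≤ k ≤ p.
Pump with i = 2: xy^2z = 0^{p+k} 1^{3p+2}. For this to lie in L we would need 3p+2 = 3(p+k)+2, which forces k = 0. But k ≥ 1, so xy^2z ∉ L.
Contradiction. Therefore L is not regular.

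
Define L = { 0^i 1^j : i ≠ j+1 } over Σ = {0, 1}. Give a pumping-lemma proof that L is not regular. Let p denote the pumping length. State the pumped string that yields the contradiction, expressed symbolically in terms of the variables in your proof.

0^{p+p!} 1^{p+p!-1}

Suppose for contradiction that L is regular, and let p be the pumping length.
Choose w = 0^p 1^{p+p!-1}. Since p ≠ (p+p!-1)+1 = p+p!, w ∈ L; and |w| ≥ p.
Write w = xyz as guaranteed by the lemma, with |xy| ≤ p and y is nonempty.
The first p characters of w are 0's, so xy (and hence y) consists only of 0's. Write y = 0^k, 1 ≤ k ≤ p.
Since 1 ≤ k ≤ p, k divides p!; set t = 1 + p!/k. Then xy^t z has p + (p!/k)·k = p + p! copies of 0. Now the 0-count is p+p! and (1-count)+1 = (p+p!-1)+1 = p+p!, so i ≠ j+1 fails. So xy^t z = 0^{p+p!} 1^{p+p!-1} ∉ L.
Contradiction. Therefore L is not regular.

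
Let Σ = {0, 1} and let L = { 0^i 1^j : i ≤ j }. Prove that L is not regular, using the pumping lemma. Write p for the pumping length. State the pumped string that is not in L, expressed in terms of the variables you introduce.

0^{p+k} 1^p

Suppose for contradiction that L is regular, and let p be the pumping length.
Choose w = 0^p 1^p ∈ L, with |w| = 2p ≥ p.
By the pumping lemma, w = xyz with |xy| ≤ p and |y| ≥ 1.
Because |xy| ≤ p and w begins with p copies of 0, we have y = 0^k with 1 ≤ k ≤ p.
Consider xy^2z = 0^{p+k} 1^p. Since k ≥ 1, the 0-count p+k exceeds the 1-count p, so i ≤ j fails; thus xy^2z ∉ L.
Contradiction. Therefore L is not regular.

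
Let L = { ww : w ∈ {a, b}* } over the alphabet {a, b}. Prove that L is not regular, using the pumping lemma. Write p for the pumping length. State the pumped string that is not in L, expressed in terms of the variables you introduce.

a^{p+k} b^p a^p b^p

Suppose for contradiction that L is regular, and let p be the pumping length.
Take w = a^p b^p a^p b^p = uu where u = a^pb^p; then w ∈ L and |w| = 4p ≥ p.
By the pumping lemma, w = xyz with |xy| ≤ p and y is nonempty.
Because |xy| ≤ p and w begins with p copies of a, we have y = a^k with 1 ≤ k ≤ p.
Pump with i = 2: xy^2z = a^{p+k} b^p a^p b^p, of length 4p+k. Suppose this equals vv. The string starts with a and ends with b, so v does too; thus the boundary between the two copies of v is a b→a transition. There is exactly one such transition, at position 2p+k, so |v| = 2p+k and |vv| = 4p+2k ≠ 4p+k since k ≥ 1. So xy^2z ∉ L.
This is a contradiction; hence L is not regular.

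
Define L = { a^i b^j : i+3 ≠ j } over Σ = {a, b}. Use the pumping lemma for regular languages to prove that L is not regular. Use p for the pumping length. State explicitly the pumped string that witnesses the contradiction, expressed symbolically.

a^{p+p!} b^{p+p!+3}

Assume L is regular. Let p be the pumping length given by the pumping lemma.
Choose w = a^p b^{p+p!+3}. Since p ≠ (p+p!+3)-3 = p+p!, w ∈ L; and |w| ≥ p.
By the pumping lemma, w = xyz with |xy| ≤ p and y is nonempty.
Because |xy| ≤ p and w begins with p copies of a, we have y = a^k with 1 ≤ k ≤ p.
Since 1 ≤ k ≤ p, k divides p!; set t = 1 + p!/k. Then xy^t z has p + (p!/k)·k = p + p! copies of a. Now the a-count is p+p! and (b-count)-3 = (p+p!+3)-3 = p+p!, so i+3 ≠ j fails. So xy^t z = a^{p+p!} b^{p+p!+3} ∉ L.
This is a contradiction; hence L is not regular.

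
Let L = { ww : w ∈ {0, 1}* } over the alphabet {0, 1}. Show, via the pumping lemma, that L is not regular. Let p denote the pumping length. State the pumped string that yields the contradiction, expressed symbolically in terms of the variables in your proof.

Assume L is regular; let p be its pumping constant.
Take w = 0^p 1^p 0^p 1^p = uu where u = 0^p1^p; then w ∈ L and |w| = 4p ≥ p.
Write w = xyz as guaranteed by the lemma, with |xy| ≤ p and |y| > 0.
Since the first p symbols of w are all 0's and |xy| ≤ p, y lies entirely in the leading 0-block: y = 0^k for some k with 1 ≤ k ≤ p.
Pump with i = 2: xy^2z = 0^{p+k} 1^p 0^p 1^p, of length 4p+k. Suppose this equals vv. The string starts with 0 and ends with 1, so v does too; thus the boundary between the two copies of v is a 1→0 transition. There is exactly one such transition, at position 2p+k, so |v| = 2p+k and |vv| = 4p+2k ≠ 4p+k since k ≥ 1. So xy^2z ∉ L.
Contradiction. Therefore L is not regular.

0^{p+k} 1^p 0^p 1^p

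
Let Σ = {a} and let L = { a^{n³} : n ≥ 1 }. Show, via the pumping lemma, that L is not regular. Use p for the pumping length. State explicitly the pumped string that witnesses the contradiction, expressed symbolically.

Toward a contradiction, assume L is regular with pumping length p.
Take w = a^{p³} ∈ L with |w| = p³ ≥ p.
Write w = xyz as guaranteed by the lemma, with |xy| ≤ p and |y| ≥ 1.
Then y = a^k for some k with 1 ≤ k ≤ p.
Pump with i = 2: xy^2z = a^{p³+k}. Since 1 ≤ k ≤ p, p³ < p³+k ≤ p³+p < p³+3p²+3p+1 = (p+1)³, so p³+k is not a perfect cube. So xy^2z ∉ L.
Contradiction. Therefore L is not regular.

a^{p³+k}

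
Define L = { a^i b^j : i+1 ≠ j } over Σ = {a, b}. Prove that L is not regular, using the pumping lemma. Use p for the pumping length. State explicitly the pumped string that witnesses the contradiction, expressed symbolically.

a^{p+p!} b^{p+p!+1}

Toward a contradiction, assume L is regular with pumping length p.
Choose w = a^p b^{p+p!+1}. Since p ≠ (p+p!+1)-1 = p+p!, w ∈ L; and |w| ≥ p.
By the pumping lemma, w = xyz with |xy| ≤ p and y is nonempty.
Since the first p symbols of w are all a's and |xy| ≤ p, y lies entirely in the leading a-block: y = a^k for some k with 1 ≤ k ≤ p.
Since 1 ≤ k ≤ p, k divides p!; set t = 1 + p!/k. Then xy^t z has p + (p!/k)·k = p + p! copies of a. Now the a-count is p+p! and (b-count)-1 = (p+p!+1)-1 = p+p!, so i+1 ≠ j fails. So xy^t z = a^{p+p!} b^{p+p!+1} ∉ L.
Contradiction. Therefore L is not regular.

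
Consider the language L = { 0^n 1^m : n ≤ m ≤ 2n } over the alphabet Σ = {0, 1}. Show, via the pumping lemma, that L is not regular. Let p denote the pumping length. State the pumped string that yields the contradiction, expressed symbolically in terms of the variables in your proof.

0^{p+k} 1^p

Suppose for contradiction that L is regular, and let p be the pumping length.
Take w = 0^p 1^p ∈ L (since p ≤ p ≤ 2p), with |w| = 2p ≥ p.
Write w = xyz as guaranteed by the lemma, with |xy| ≤ p and |y| > 0.
Because |xy| ≤ p and w begins with p copies of 0, we have y = 0^k with 1 ≤ k ≤ p.
Pump with i = 2: xy^2z = 0^{p+k} 1^p. Now n = p+k > p = m, so the condition n ≤ m fails. Thus xy^2z ∉ L.
Contradiction. Therefore L is not regular.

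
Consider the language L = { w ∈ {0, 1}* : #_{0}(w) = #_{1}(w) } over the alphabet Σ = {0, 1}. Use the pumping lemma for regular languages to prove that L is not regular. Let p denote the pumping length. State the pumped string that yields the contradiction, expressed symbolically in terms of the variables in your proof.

0^{p+k} 1^p

Toward a contradiction, assume L is regular with pumping length p.
Choose w = 0^p 1^p ∈ L with |w| = 2p ≥ p.
The pumping lemma gives a decomposition w = xyz where |xy| ≤ p and |y| > 0.
Since the first p symbols of w are all 0's and |xy| ≤ p, y lies entirely in the leading 0-block: y = 0^k for some k with 1 ≤ k ≤ p.
Pump with i = 2: xy^2z = 0^{p+k} 1^p has p+k occurrences of 0 but only p of 1. Since k ≥ 1 the counts differ, so xy^2z ∉ L.
Contradiction. Therefore L is not regular.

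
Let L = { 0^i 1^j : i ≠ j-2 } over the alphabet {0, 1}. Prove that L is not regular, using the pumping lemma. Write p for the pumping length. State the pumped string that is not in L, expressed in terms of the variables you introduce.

0^{p+p!} 1^{p+p!+2}

Toward a contradiction, assume L is regular with pumping length p.
Choose w = 0^p 1^{p+p!+2}. Since p ≠ (p+p!+2)-2 = p+p!, w ∈ L; and |w| ≥ p.
By the pumping lemma, w = xyz with |xy| ≤ p and y is nonempty.
The first p characters of w are 0's, so xy (and hence y) consists only of 0's. Write y = 0^k, 1 ≤ k ≤ p.
Since 1 ≤ k ≤ p, k divides p!; set t = 1 + p!/k. Then xy^t z has p + (p!/k)·k = p + p! copies of 0. Now the 0-count is p+p! and (1-count)-2 = (p+p!+2)-2 = p+p!, so i ≠ j-2 fails. So xy^t z = 0^{p+p!} 1^{p+p!+2} ∉ L.
This is a contradiction; hence L is not regular.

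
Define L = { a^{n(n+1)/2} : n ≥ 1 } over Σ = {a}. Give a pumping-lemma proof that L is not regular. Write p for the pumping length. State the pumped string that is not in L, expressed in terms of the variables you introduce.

Toward a contradiction, assume L is regular with pumping length p.
Take w = a^{p(p+1)/2} ∈ L with |w| = p(p+1)/2 ≥ p.
Write w = xyz as guaranteed by the lemma, with |xy| ≤ p and |y| > 0.
Then y = a^k for some k with 1 ≤ k ≤ p.
Pump with i = 2: xy^2z = a^{p(p+1)/2+k}. Since 1 ≤ k ≤ p, p(p+1)/2 < p(p+1)/2+k ≤ p(p+1)/2+p < (p+1)(p+2)/2, so p(p+1)/2+k is strictly between consecutive triangular numbers. So xy^2z ∉ L.
Contradiction. Therefore L is not regular.

a^{p(p+1)/2+k}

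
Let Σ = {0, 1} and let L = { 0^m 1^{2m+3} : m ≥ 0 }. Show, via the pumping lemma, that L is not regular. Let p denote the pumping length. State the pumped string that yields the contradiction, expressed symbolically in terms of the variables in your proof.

0^{p+k} 1^{2p+3}

Suppose for contradiction that L is regular, and let p be the pumping length.
Take w = 0^p 1^{2p+3}. Then w ∈ L and |w| = 3p+3 ≥ p.
By the pumping lemma, w = xyz with |xy| ≤ p and y is nonempty.
The first p characters of w are 0's, so xy (and hence y) consists only of 0's. Write y = 0^k, 1 ≤ k ≤ p.
Pump with i = 2: xy^2z = 0^{p+k} 1^{2p+3}. For this to lie in L we would need 2p+3 = 2(p+k)+3, which forces k = 0. But k ≥ 1, so xy^2z ∉ L.
This contradicts the pumping lemma, so L is not regular.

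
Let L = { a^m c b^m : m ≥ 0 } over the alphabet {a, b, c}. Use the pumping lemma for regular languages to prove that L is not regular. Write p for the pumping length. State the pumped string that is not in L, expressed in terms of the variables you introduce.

Assume L is regular. Let p be the pumping length given by the pumping lemma.
Take w = a^p c b^p ∈ L with |w| = 2p+1 ≥ p.
By the pumping lemma, w = xyz with |xy| ≤ p and |y| > 0.
Because |xy| ≤ p and w begins with p copies of a, we have y = a^k with 1 ≤ k ≤ p.
Pump with i = 2: xy^2z = a^{p+k} c b^p, which would require p+k = p. But k ≥ 1, so xy^2z ∉ L.
This contradicts the pumping lemma, so L is not regular.

a^{p+k} c b^p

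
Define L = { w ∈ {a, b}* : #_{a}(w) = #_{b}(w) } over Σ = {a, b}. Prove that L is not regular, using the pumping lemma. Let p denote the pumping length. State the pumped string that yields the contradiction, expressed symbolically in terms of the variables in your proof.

Assume L is regular; let p be its pumping constant.
Choose w = a^p b^p ∈ L with |w| = 2p ≥ p.
Write w = xyz as guaranteed by the lemma, with |xy| ≤ p and |y| > 0.
Since the first p symbols of w are all a's and |xy| ≤ p, y lies entirely in the leading a-block: y = a^k for some k with 1 ≤ k ≤ p.
Pump with i = 2: xy^2z = a^{p+k} b^p has p+k occurrences of a but only p of b. Since k ≥ 1 the counts differ, so xy^2z ∉ L.
Contradiction. Therefore L is not regular.

a^{p+k} b^p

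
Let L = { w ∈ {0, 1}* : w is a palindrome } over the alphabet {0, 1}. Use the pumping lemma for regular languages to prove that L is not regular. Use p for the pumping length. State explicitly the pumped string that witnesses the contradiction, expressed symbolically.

Toward a contradiction, assume L is regular with pumping length p.
Take w = 0^p 1 0^p, a palindrome of length 2p+1 ≥ p.
The pumping lemma gives a decomposition w = xyz where |xy| ≤ p and |y| > 0.
The first p characters of w are 0's, so xy (and hence y) consists only of 0's. Write y = 0^k, 1 ≤ k ≤ p.
Pump with i = 2: xy^2z = 0^{p+k} 1 0^p. Its reverse is 0^p 1 0^{p+k}, which differs from xy^2z since k ≥ 1. So xy^2z is not a palindrome and xy^2z ∉ L.
This is a contradiction; hence L is not regular.

0^{p+k} 1 0^p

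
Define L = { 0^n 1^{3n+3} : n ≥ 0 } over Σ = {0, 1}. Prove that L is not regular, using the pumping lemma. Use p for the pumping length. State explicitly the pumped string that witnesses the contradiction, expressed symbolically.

Toward a contradiction, assume L is regular with pumping length p.
Take w = 0^p 1^{3p+3}. Then w ∈ L and |w| = 4p+3 ≥ p.
Write w = xyz as guaranteed by the lemma, with |xy| ≤ p and |y| > 0.
Since the first p symbols of w are all 0's and |xy| ≤ p, y lies entirely in the leading 0-block: y = 0^k for some k with 1 ≤ k ≤ p.
Pump with i = 2: xy^2z = 0^{p+k} 1^{3p+3}. For this to lie in L we would need 3p+3 = 3(p+k)+3, which forces k = 0. But k ≥ 1, so xy^2z ∉ L.
This is a contradiction; hence L is not regular.

0^{p+k} 1^{3p+3}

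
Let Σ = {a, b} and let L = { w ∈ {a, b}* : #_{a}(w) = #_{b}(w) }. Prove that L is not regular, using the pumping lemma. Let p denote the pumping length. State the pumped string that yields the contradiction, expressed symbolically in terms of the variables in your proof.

a^{p+k} b^p

Assume L is regular; let p be its pumping constant.
Choose w = a^p b^p ∈ L with |w| = 2p ≥ p.
The pumping lemma gives a decomposition w = xyz where |xy| ≤ p and y is nonempty.
Since the first p symbols of w are all a's and |xy| ≤ p, y lies entirely in the leading a-block: y = a^k for some k with 1 ≤ k ≤ p.
Pump with i = 2: xy^2z = a^{p+k} b^p has p+k occurrences of a but only p of b. Since k ≥ 1 the counts differ, so xy^2z ∉ L.
Contradiction. Therefore L is not regular.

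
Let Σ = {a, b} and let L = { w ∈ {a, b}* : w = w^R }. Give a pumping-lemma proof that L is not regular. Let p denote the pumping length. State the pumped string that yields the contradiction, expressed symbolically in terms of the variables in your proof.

Suppose for contradiction that L is regular, and let p be the pumping length.
Take w = a^p b a^p, a palindrome of length 2p+1 ≥ p.
Write w = xyz as guaranteed by the lemma, with |xy| ≤ p and |y| > 0.
The first p characters of w are a's, so xy (and hence y) consists only of a's. Write y = a^k, 1 ≤ k ≤ p.
Pump with i = 2: xy^2z = a^{p+k} b a^p. Its reverse is a^p b a^{p+k}, which differs from xy^2z since k ≥ 1. So xy^2z is not a palindrome and xy^2z ∉ L.
This contradicts the pumping lemma, so L is not regular.

a^{p+k} b a^p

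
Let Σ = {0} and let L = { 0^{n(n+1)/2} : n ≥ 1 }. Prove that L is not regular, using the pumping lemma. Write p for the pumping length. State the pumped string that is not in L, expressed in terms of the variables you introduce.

Suppose for contradiction that L is regular, and let p be the pumping length.
Take w = 0^{p(p+1)/2} ∈ L with |w| = p(p+1)/2 ≥ p.
By the pumping lemma, w = xyz with |xy| ≤ p and |y| > 0.
Then y = 0^k for some k with 1 ≤ k ≤ p.
Pump with i = 2: xy^2z = 0^{p(p+1)/2+k}. Since 1 ≤ k ≤ p, p(p+1)/2 < p(p+1)/2+k ≤ p(p+1)/2+p < (p+1)(p+2)/2, so p(p+1)/2+k is strictly between consecutive triangular numbers. So xy^2z ∉ L.
This contradicts the pumping lemma, so L is not regular.

0^{p(p+1)/2+k}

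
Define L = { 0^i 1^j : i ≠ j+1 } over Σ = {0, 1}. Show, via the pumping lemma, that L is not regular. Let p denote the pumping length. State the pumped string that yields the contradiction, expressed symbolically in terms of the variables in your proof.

0^{p+p!} 1^{p+p!-1}

Assume L is regular; let p be its pumping constant.
Choose w = 0^p 1^{p+p!-1}. Since p ≠ (p+p!-1)+1 = p+p!, w ∈ L; and |w| ≥ p.
By the pumping lemma, w = xyz with |xy| ≤ p and |y| > 0.
Since the first p symbols of w are all 0's and |xy| ≤ p, y lies entirely in the leading 0-block: y = 0^k for some k with 1 ≤ k ≤ p.
Since 1 ≤ k ≤ p, k divides p!; set t = 1 + p!/k. Then xy^t z has p + (p!/k)·k = p + p! copies of 0. Now the 0-count is p+p! and (1-count)+1 = (p+p!-1)+1 = p+p!, so i ≠ j+1 fails. So xy^t z = 0^{p+p!} 1^{p+p!-1} ∉ L.
This is a contradiction; hence L is not regular.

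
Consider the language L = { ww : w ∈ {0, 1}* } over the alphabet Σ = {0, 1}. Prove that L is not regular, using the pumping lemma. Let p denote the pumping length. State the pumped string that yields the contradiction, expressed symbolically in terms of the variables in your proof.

0^{p+k} 1^p 0^p 1^p

Assume L is regular. Let p be the pumping length given by the pumping lemma.
Take w = 0^p 1^p 0^p 1^p = uu where u = 0^p1^p; then w ∈ L and |w| = 4p ≥ p.
By the pumping lemma, w = xyz with |xy| ≤ p and |y| ≥ 1.
The first p characters of w are 0's, so xy (and hence y) consists only of 0's. Write y = 0^k, 1 ≤ k ≤ p.
Pump with i = 2: xy^2z = 0^{p+k} 1^p 0^p 1^p, of length 4p+k. Suppose this equals vv. The string starts with 0 and ends with 1, so v does too; thus the boundary between the two copies of v is a 1→0 transition. There is exactly one such transition, at position 2p+k, so |v| = 2p+k and |vv| = 4p+2k ≠ 4p+k since k ≥ 1. So xy^2z ∉ L.
Contradiction. Therefore L is not regular.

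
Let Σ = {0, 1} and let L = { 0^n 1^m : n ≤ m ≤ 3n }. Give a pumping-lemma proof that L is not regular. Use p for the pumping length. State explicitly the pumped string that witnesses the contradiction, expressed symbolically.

0^{p+k} 1^p

Assume L is regular. Let p be the pumping length given by the pumping lemma.
Take w = 0^p 1^p ∈ L (since p ≤ p ≤ 3p), with |w| = 2p ≥ p.
The pumping lemma gives a decomposition w = xyz where |xy| ≤ p and |y| > 0.
Since the first p symbols of w are all 0's and |xy| ≤ p, y lies entirely in the leading 0-block: y = 0^k for some k with 1 ≤ k ≤ p.
Pump with i = 2: xy^2z = 0^{p+k} 1^p. Now n = p+k > p = m, so the condition n ≤ m fails. Thus xy^2z ∉ L.
This is a contradiction; hence L is not regular.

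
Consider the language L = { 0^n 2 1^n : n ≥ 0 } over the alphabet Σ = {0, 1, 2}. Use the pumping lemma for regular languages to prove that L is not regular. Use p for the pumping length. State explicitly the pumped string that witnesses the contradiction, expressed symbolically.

Toward a contradiction, assume L is regular with pumping length p.
Take w = 0^p 2 1^p ∈ L with |w| = 2p+1 ≥ p.
The pumping lemma gives a decomposition w = xyz where |xy| ≤ p and |y| ≥ 1.
Since the first p symbols of w are all 0's and |xy| ≤ p, y lies entirely in the leading 0-block: y = 0^k for some k with 1 ≤ k ≤ p.
Pump with i = 2: xy^2z = 0^{p+k} 2 1^p, which would require p+k = p. But k ≥ 1, so xy^2z ∉ L.
This contradicts the pumping lemma, so L is not regular.

0^{p+k} 2 1^p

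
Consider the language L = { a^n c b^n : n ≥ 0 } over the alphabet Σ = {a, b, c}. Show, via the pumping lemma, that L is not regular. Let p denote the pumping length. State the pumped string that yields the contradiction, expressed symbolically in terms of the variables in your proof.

Toward a contradiction, assume L is regular with pumping length p.
Take w = a^p c b^p ∈ L with |w| = 2p+1 ≥ p.
Write w = xyz as guaranteed by the lemma, with |xy| ≤ p and y is nonempty.
The first p characters of w are a's, so xy (and hence y) consists only of a's. Write y = a^k, 1 ≤ k ≤ p.
Pump with i = 2: xy^2z = a^{p+k} c b^p, which would require p+k = p. But k ≥ 1, so xy^2z ∉ L.
This is a contradiction; hence L is not regular.

a^{p+k} c b^p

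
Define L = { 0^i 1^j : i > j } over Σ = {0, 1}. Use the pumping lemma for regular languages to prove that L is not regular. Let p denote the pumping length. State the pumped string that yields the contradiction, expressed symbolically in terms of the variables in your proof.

Toward a contradiction, assume L is regular with pumping length p.
Choose w = 0^{p+1} 1^p ∈ L, with |w| = 2p+1 ≥ p.
Write w = xyz as guaranteed by the lemma, with |xy| ≤ p and |y| ≥ 1.
The first p characters of w are 0's, so xy (and hence y) consists only of 0's. Write y = 0^k, 1 ≤ k ≤ p.
Consider xy^0z = xz = 0^{p+1-k} 1^p. Since k ≥ 1, the 0-count p+1-k is at most p, so i > j fails; thus xz ∉ L.
Contradiction. Therefore L is not regular.

0^{p+1-k} 1^p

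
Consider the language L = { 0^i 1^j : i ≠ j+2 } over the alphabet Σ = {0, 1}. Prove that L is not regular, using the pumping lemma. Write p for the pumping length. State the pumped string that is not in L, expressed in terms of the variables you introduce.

Assume L is regular. Let p be the pumping length given by the pumping lemma.
Choose w = 0^p 1^{p+p!-2}. Since p ≠ (p+p!-2)+2 = p+p!, w ∈ L; and |w| ≥ p.
The pumping lemma gives a decomposition w = xyz where |xy| ≤ p and |y| ≥ 1.
Because |xy| ≤ p and w begins with p copies of 0, we have y = 0^k with 1 ≤ k ≤ p.
Since 1 ≤ k ≤ p, k divides p!; set t = 1 + p!/k. Then xy^t z has p + (p!/k)·k = p + p! copies of 0. Now the 0-count is p+p! and (1-count)+2 = (p+p!-2)+2 = p+p!, so i ≠ j+2 fails. So xy^t z = 0^{p+p!} 1^{p+p!-2} ∉ L.
This is a contradiction; hence L is not regular.

0^{p+p!} 1^{p+p!-2}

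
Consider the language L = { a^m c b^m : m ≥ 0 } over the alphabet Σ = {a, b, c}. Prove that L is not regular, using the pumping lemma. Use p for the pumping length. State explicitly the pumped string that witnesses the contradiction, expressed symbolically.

Toward a contradiction, assume L is regular with pumping length p.
Take w = a^p c b^p ∈ L with |w| = 2p+1 ≥ p.
By the pumping lemma, w = xyz with |xy| ≤ p and y is nonempty.
The first p characters of w are a's, so xy (and hence y) consists only of a's. Write y = a^k, 1 ≤ k ≤ p.
Pump with i = 2: xy^2z = a^{p+k} c b^p, which would require p+k = p. But k ≥ 1, so xy^2z ∉ L.
This is a contradiction; hence L is not regular.

a^{p+k} c b^p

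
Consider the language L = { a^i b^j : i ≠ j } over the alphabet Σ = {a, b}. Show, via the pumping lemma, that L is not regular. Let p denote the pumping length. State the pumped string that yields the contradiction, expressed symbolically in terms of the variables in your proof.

Toward a contradiction, assume L is regular with pumping length p.
Choose w = a^p b^{p+p!}. Since p ≠ p+p!, w ∈ L; and |w| ≥ p.
Write w = xyz as guaranteed by the lemma, with |xy| ≤ p and |y| ≥ 1.
Because |xy| ≤ p and w begins with p copies of a, we have y = a^k with 1 ≤ k ≤ p.
Since 1 ≤ k ≤ p, k divides p!; set t = 1 + p!/k. Then xy^t z has p + (p!/k)·k = p + p! copies of a. Now the a-count equals the b-count, so i ≠ j fails. So xy^t z = a^{p+p!} b^{p+p!} ∉ L.
This is a contradiction; hence L is not regular.

a^{p+p!} b^{p+p!}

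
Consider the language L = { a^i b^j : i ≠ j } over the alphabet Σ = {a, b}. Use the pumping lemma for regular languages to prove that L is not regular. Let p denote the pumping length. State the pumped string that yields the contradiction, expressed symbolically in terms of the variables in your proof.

Suppose for contradiction that L is regular, and let p be the pumping length.
Choose w = a^p b^{p+p!}. Since p ≠ p+p!, w ∈ L; and |w| ≥ p.
Write w = xyz as guaranteed by the lemma, with |xy| ≤ p and |y| > 0.
The first p characters of w are a's, so xy (and hence y) consists only of a's. Write y = a^k, 1 ≤ k ≤ p.
Since 1 ≤ k ≤ p, k divides p!; set t = 1 + p!/k. Then xy^t z has p + (p!/k)·k = p + p! copies of a. Now the a-count equals the b-count, so i ≠ j fails. So xy^t z = a^{p+p!} b^{p+p!} ∉ L.
This contradicts the pumping lemma, so L is not regular.

a^{p+p!} b^{p+p!}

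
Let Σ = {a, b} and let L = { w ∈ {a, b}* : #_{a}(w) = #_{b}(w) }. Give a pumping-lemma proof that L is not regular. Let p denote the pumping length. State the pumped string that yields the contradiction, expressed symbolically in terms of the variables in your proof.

a^{p+k} b^p

Assume L is regular; let p be its pumping constant.
Choose w = a^p b^p ∈ L with |w| = 2p ≥ p.
The pumping lemma gives a decomposition w = xyz where |xy| ≤ p and |y| > 0.
Since the first p symbols of w are all a's and |xy| ≤ p, y lies entirely in the leading a-block: y = a^k for some k with 1 ≤ k ≤ p.
Pump with i = 2: xy^2z = a^{p+k} b^p has p+k occurrences of a but only p of b. Since k ≥ 1 the counts differ, so xy^2z ∉ L.
Contradiction. Therefore L is not regular.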